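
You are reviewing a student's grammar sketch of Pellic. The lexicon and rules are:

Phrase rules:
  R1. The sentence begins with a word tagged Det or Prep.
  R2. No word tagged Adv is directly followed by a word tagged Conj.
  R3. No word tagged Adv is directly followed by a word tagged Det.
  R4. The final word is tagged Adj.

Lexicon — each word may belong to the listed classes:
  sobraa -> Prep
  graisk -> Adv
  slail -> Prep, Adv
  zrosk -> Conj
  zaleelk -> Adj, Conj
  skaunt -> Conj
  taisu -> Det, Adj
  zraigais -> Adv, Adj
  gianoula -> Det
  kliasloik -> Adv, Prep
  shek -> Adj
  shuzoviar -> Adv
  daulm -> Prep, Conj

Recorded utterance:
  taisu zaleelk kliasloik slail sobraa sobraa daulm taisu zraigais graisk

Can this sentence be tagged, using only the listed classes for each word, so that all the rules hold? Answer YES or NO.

Candidates per position — 1:taisu {Det,Adj}; 2:zaleelk {Adj,Conj}; 3:kliasloik {Adv,Prep}; 4:slail {Prep,Adv}; 5:sobraa {Prep}; 6:sobraa {Prep}; 7:daulm {Prep,Conj}; 8:taisu {Det,Adj}; 9:zraigais {Adv,Adj}; 10:graisk {Adv}.
Rule 4 cannot be satisfied by any choice of tags from the lexicon.
So there is no consistent tagging.

NO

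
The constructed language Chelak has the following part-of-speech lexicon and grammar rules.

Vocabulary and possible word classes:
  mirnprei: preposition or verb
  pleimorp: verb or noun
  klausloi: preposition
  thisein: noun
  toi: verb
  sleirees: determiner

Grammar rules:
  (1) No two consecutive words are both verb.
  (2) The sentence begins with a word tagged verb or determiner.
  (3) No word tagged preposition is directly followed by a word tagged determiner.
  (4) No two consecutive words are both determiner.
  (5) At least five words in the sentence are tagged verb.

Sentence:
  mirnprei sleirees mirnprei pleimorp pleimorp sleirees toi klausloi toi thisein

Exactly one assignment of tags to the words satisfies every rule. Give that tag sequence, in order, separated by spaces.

verb determiner verb noun verb determiner verb preposition verb noun

Candidates per position — 1:mirnprei {preposition,verb}; 2:sleirees {determiner}; 3:mirnprei {preposition,verb}; 4:pleimorp {verb,noun}; 5:pleimorp {verb,noun}; 6:sleirees {determiner}; 7:toi {verb}; 8:klausloi {preposition}; 9:toi {verb}; 10:thisein {noun}.
Position 1: preposition is ruled out by rule 2; that leaves verb.
The remaining ambiguous positions (3, 4, 5) are resolved jointly — only one combination satisfies every rule.
The unique satisfying tagging is: verb determiner verb noun verb determiner verb preposition verb noun.
Rule-by-rule: rule 1 ok; rule 2 ok; rule 3 ok; rule 4 ok; rule 5 ok.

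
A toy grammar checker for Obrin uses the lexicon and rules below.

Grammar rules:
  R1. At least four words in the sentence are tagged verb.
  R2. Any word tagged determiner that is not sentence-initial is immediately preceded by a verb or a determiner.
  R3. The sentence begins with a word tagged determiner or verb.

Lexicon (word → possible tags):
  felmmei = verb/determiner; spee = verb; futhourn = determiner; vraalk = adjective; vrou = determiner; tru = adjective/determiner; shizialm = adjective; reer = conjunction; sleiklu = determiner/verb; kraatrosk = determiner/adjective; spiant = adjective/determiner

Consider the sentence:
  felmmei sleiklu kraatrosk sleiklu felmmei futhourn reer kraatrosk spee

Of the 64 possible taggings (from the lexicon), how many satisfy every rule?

9

Candidates per position — 1:felmmei {verb,determiner}; 2:sleiklu {determiner,verb}; 3:kraatrosk {determiner,adjective}; 4:sleiklu {determiner,verb}; 5:felmmei {verb,determiner}; 6:futhourn {determiner}; 7:reer {conjunction}; 8:kraatrosk {determiner,adjective}; 9:spee {verb}.
There are 64 candidate sequences in total.
Checking each against the rules leaves 9 sequences.
Count = 9.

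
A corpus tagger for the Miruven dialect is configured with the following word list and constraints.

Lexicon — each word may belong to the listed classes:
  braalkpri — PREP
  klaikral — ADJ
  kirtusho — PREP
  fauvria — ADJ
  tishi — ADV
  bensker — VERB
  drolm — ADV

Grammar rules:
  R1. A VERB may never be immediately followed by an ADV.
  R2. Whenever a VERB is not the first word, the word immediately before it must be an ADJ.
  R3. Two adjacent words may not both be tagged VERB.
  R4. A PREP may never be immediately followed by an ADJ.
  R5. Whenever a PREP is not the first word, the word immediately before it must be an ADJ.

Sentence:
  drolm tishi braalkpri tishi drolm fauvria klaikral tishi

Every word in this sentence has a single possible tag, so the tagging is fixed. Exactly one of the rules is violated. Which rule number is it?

5

Fixed tagging: ADV ADV PREP ADV ADV ADJ ADJ ADV.
Checking each rule: R1 ✓, R2 ✓, R3 ✓, R4 ✓, R5 ✗.
Only rule 5 fails.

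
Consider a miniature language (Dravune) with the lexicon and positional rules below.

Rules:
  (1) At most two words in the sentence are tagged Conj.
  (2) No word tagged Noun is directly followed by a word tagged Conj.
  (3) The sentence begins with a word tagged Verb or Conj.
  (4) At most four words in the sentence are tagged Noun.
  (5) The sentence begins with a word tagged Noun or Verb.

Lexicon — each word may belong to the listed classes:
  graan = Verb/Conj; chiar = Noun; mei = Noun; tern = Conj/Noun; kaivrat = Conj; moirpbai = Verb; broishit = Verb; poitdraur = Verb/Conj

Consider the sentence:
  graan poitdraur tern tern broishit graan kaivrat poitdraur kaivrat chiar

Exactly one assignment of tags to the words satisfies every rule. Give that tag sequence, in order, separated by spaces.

Candidates per position — 1:graan {Verb,Conj}; 2:poitdraur {Verb,Conj}; 3:tern {Conj,Noun}; 4:tern {Conj,Noun}; 5:broishit {Verb}; 6:graan {Verb,Conj}; 7:kaivrat {Conj}; 8:poitdraur {Verb,Conj}; 9:kaivrat {Conj}; 10:chiar {Noun}.
If word 1 were Conj, no tagging could satisfy rule 1; so word 1 is Verb.
If word 2 were Conj, no tagging could satisfy rule 1; so word 2 is Verb.
If word 3 were Conj, no tagging could satisfy rule 1; so word 3 is Noun.
If word 4 were Conj, no tagging could satisfy rule 1; so word 4 is Noun.
If word 6 were Conj, no tagging could satisfy rule 1; so word 6 is Verb.
If word 8 were Conj, no tagging could satisfy rule 1; so word 8 is Verb.
So the tagging must be: Verb Verb Noun Noun Verb Verb Conj Verb Conj Noun.
Check: rule 1 satisfied; rule 2 satisfied; rule 3 satisfied; rule 4 satisfied; rule 5 satisfied.

Verb Verb Noun Noun Verb Verb Conj Verb Conj Noun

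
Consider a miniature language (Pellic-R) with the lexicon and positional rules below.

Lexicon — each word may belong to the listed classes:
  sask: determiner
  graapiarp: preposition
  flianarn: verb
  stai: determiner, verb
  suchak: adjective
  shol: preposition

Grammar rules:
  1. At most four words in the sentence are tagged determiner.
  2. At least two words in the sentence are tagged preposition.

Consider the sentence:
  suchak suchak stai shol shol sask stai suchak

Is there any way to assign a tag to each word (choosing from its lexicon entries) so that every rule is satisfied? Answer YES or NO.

Candidates per position — 1:suchak {adjective}; 2:suchak {adjective}; 3:stai {determiner,verb}; 4:shol {preposition}; 5:shol {preposition}; 6:sask {determiner}; 7:stai {determiner,verb}; 8:suchak {adjective}.
One satisfying assignment: adjective adjective verb preposition preposition determiner determiner adjective.
Check: rule 1 holds; rule 2 holds.

YES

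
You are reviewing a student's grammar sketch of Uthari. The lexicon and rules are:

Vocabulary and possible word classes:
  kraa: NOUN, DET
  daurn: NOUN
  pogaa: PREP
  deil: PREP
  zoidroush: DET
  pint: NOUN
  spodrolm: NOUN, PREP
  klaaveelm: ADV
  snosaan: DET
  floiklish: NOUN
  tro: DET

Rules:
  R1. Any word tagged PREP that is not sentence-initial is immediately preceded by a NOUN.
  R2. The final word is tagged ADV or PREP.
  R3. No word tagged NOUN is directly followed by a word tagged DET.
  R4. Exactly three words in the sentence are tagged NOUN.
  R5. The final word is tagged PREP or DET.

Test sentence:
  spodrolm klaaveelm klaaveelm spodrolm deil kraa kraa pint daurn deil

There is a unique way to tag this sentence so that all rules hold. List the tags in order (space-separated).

Candidates per position — 1:spodrolm {NOUN,PREP}; 2:klaaveelm {ADV}; 3:klaaveelm {ADV}; 4:spodrolm {NOUN,PREP}; 5:deil {PREP}; 6:kraa {NOUN,DET}; 7:kraa {NOUN,DET}; 8:pint {NOUN}; 9:daurn {NOUN}; 10:deil {PREP}.
At position 4, choosing PREP makes rule 1 impossible to satisfy; hence NOUN.
At position 6, choosing NOUN makes rule 4 impossible to satisfy; hence DET.
At position 7, choosing NOUN makes rule 4 impossible to satisfy; hence DET.
At position 1, choosing NOUN makes rule 4 impossible to satisfy; hence PREP.
That leaves exactly one tagging: PREP ADV ADV NOUN PREP DET DET NOUN NOUN PREP.
Check: rule 1 satisfied; rule 2 satisfied; rule 3 satisfied; rule 4 satisfied; rule 5 satisfied.

PREP ADV ADV NOUN PREP DET DET NOUN NOUN PREP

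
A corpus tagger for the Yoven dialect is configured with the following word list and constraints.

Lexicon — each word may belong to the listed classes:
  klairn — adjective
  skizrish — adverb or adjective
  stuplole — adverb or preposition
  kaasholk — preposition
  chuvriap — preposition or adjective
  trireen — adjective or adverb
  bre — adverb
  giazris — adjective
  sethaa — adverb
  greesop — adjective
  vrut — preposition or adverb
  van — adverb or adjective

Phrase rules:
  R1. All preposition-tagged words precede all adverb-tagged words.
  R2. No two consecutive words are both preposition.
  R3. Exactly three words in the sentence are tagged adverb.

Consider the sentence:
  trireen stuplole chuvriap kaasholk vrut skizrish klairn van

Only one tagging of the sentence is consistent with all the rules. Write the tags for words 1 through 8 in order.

Candidates per position — 1:trireen {adjective,adverb}; 2:stuplole {adverb,preposition}; 3:chuvriap {preposition,adjective}; 4:kaasholk {preposition}; 5:vrut {preposition,adverb}; 6:skizrish {adverb,adjective}; 7:klairn {adjective}; 8:van {adverb,adjective}.
Word 1 cannot be adverb — rule 1 would then fail for every completion. It is adjective.
Word 2 cannot be adverb — rule 1 would then fail for every completion. It is preposition.
Word 3 cannot be preposition — rule 2 would then fail for every completion. It is adjective.
Word 5 cannot be preposition — rule 2 would then fail for every completion. It is adverb.
Word 6 cannot be adjective — rule 3 would then fail for every completion. It is adverb.
Word 8 cannot be adjective — rule 3 would then fail for every completion. It is adverb.
The unique satisfying tagging is: adjective preposition adjective preposition adverb adverb adjective adverb.
Checking: rule 1 holds; rule 2 holds; rule 3 holds.

adjective preposition adjective preposition adverb adverb adjective adverb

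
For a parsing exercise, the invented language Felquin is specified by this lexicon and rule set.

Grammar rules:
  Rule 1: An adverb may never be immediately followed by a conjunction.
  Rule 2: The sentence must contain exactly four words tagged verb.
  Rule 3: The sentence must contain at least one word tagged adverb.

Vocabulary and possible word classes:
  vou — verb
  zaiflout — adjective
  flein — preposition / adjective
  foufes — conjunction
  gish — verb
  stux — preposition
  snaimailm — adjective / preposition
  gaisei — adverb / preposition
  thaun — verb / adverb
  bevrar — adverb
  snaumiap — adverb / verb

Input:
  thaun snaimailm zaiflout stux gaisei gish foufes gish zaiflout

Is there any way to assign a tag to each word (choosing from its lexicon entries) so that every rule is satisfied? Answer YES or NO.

Candidates per position — 1:thaun {verb,adverb}; 2:snaimailm {adjective,preposition}; 3:zaiflout {adjective}; 4:stux {preposition}; 5:gaisei {adverb,preposition}; 6:gish {verb}; 7:foufes {conjunction}; 8:gish {verb}; 9:zaiflout {adjective}.
Rule 2 cannot be satisfied by any choice of tags from the lexicon.
So there is no consistent tagging.

NO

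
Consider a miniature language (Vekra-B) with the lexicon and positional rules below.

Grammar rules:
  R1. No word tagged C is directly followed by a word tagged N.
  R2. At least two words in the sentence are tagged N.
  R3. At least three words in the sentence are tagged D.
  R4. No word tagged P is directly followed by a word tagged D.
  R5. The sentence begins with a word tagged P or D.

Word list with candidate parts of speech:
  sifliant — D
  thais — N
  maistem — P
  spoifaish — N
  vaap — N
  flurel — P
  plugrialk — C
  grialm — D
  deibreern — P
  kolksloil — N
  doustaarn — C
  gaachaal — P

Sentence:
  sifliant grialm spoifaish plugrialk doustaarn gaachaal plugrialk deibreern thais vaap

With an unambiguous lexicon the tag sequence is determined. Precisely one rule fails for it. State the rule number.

Fixed tagging: D D N C C P C P N N.
Applying the rules: R1 pass, R2 pass, R3 fail, R4 pass, R5 pass.
Only rule 3 fails.

3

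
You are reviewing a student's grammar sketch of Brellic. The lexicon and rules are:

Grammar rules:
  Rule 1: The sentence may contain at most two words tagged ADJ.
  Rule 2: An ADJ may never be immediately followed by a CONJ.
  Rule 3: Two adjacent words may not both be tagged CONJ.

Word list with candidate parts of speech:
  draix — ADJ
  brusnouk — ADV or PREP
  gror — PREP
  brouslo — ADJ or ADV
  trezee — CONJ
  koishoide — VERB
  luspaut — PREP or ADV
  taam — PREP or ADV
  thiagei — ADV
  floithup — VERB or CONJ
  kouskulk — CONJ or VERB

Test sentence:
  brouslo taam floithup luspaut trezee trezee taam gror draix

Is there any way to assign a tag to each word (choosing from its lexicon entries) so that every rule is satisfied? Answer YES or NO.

NO

Candidates per position — 1:brouslo {ADJ,ADV}; 2:taam {PREP,ADV}; 3:floithup {VERB,CONJ}; 4:luspaut {PREP,ADV}; 5:trezee {CONJ}; 6:trezee {CONJ}; 7:taam {PREP,ADV}; 8:gror {PREP}; 9:draix {ADJ}.
Rule 3 cannot be satisfied by any choice of tags from the lexicon.
So there is no consistent tagging.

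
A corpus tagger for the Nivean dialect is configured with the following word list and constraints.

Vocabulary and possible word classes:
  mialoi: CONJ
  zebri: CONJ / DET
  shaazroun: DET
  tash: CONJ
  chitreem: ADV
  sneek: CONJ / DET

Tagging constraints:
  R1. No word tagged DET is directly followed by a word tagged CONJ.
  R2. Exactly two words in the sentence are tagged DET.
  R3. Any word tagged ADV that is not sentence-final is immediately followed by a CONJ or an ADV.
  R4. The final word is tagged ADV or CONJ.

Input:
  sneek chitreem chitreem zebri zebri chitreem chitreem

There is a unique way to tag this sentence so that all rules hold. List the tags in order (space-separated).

Candidates per position — 1:sneek {CONJ,DET}; 2:chitreem {ADV}; 3:chitreem {ADV}; 4:zebri {CONJ,DET}; 5:zebri {CONJ,DET}; 6:chitreem {ADV}; 7:chitreem {ADV}.
Position 4: tagging it DET would leave rule 3 unsatisfiable, so it must be CONJ.
Position 5: tagging it CONJ would leave rule 2 unsatisfiable, so it must be DET.
Position 1: tagging it CONJ would leave rule 2 unsatisfiable, so it must be DET.
So the tagging must be: DET ADV ADV CONJ DET ADV ADV.
Rule-by-rule: rule 1 holds; rule 2 holds; rule 3 holds; rule 4 holds.

DET ADV ADV CONJ DET ADV ADV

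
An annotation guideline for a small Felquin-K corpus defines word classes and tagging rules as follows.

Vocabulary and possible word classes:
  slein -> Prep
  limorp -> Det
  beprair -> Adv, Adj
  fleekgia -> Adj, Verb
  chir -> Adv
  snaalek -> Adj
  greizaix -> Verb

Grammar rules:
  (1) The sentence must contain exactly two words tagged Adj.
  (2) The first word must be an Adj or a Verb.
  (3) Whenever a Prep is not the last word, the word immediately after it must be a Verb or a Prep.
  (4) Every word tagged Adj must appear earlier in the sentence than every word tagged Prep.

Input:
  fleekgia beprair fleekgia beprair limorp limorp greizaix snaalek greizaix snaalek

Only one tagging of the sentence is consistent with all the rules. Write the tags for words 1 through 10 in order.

Verb Adv Verb Adv Det Det Verb Adj Verb Adj

Candidates per position — 1:fleekgia {Adj,Verb}; 2:beprair {Adv,Adj}; 3:fleekgia {Adj,Verb}; 4:beprair {Adv,Adj}; 5:limorp {Det}; 6:limorp {Det}; 7:greizaix {Verb}; 8:snaalek {Adj}; 9:greizaix {Verb}; 10:snaalek {Adj}.
Position 1: Adj is ruled out by rule 1; that leaves Verb.
Position 2: Adj is ruled out by rule 1; that leaves Adv.
Position 3: Adj is ruled out by rule 1; that leaves Verb.
Position 4: Adj is ruled out by rule 1; that leaves Adv.
That leaves exactly one tagging: Verb Adv Verb Adv Det Det Verb Adj Verb Adj.
Rule-by-rule: rule 1 satisfied; rule 2 satisfied; rule 3 satisfied; rule 4 satisfied.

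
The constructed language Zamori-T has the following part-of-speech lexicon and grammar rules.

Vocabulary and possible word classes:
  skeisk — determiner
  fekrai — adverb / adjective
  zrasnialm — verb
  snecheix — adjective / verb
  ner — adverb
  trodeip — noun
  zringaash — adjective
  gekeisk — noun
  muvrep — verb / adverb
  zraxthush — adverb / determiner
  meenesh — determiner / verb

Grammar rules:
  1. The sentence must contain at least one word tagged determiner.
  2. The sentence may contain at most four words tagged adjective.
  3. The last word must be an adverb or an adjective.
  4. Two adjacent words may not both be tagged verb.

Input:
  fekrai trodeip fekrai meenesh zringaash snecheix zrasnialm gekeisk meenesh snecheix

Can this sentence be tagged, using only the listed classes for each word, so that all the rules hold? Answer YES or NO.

YES

Candidates per position — 1:fekrai {adverb,adjective}; 2:trodeip {noun}; 3:fekrai {adverb,adjective}; 4:meenesh {determiner,verb}; 5:zringaash {adjective}; 6:snecheix {adjective,verb}; 7:zrasnialm {verb}; 8:gekeisk {noun}; 9:meenesh {determiner,verb}; 10:snecheix {adjective,verb}.
One satisfying assignment: adverb noun adverb determiner adjective adjective verb noun determiner adjective.
Check: rule 1 satisfied; rule 2 satisfied; rule 3 satisfied; rule 4 satisfied.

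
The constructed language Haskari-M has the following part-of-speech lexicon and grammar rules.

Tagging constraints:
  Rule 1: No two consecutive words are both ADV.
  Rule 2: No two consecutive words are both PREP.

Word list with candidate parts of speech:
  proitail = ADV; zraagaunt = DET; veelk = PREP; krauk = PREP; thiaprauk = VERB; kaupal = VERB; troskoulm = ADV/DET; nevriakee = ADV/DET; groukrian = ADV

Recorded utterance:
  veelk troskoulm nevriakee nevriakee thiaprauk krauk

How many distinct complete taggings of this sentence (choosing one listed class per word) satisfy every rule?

Candidates per position — 1:veelk {PREP}; 2:troskoulm {ADV,DET}; 3:nevriakee {ADV,DET}; 4:nevriakee {ADV,DET}; 5:thiaprauk {VERB}; 6:krauk {PREP}.
There are 8 candidate sequences in total.
The sequences that satisfy every rule: PREP ADV DET ADV VERB PREP; PREP ADV DET DET VERB PREP; PREP DET ADV DET VERB PREP; PREP DET DET ADV VERB PREP; PREP DET DET DET VERB PREP.
Count = 5.

5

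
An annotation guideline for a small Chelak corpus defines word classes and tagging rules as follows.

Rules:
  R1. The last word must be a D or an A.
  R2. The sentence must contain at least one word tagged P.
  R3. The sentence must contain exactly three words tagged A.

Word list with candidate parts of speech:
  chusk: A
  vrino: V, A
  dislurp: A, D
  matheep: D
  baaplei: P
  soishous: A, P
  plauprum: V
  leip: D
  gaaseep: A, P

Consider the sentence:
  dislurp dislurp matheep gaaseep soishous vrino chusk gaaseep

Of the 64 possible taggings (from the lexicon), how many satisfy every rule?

Candidates per position — 1:dislurp {A,D}; 2:dislurp {A,D}; 3:matheep {D}; 4:gaaseep {A,P}; 5:soishous {A,P}; 6:vrino {V,A}; 7:chusk {A}; 8:gaaseep {A,P}.
There are 64 candidate sequences in total.
The sequences that satisfy every rule: A D D P P V A A; D A D P P V A A; D D D A P V A A; D D D P A V A A; D D D P P A A A.
Count = 5.

5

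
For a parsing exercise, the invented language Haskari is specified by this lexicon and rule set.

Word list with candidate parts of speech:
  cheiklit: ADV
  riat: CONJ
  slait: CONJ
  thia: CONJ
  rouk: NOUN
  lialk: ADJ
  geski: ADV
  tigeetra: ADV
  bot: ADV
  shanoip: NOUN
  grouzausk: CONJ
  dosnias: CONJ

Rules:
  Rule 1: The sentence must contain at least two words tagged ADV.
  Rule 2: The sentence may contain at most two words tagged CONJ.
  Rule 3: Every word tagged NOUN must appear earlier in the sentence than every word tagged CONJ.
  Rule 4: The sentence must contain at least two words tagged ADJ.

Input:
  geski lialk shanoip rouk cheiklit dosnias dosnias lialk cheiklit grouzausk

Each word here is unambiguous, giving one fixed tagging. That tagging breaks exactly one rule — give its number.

2

Fixed tagging: ADV ADJ NOUN NOUN ADV CONJ CONJ ADJ ADV CONJ.
Applying the rules: R1 ✓, R2 ✗, R3 ✓, R4 ✓.
Only rule 2 fails.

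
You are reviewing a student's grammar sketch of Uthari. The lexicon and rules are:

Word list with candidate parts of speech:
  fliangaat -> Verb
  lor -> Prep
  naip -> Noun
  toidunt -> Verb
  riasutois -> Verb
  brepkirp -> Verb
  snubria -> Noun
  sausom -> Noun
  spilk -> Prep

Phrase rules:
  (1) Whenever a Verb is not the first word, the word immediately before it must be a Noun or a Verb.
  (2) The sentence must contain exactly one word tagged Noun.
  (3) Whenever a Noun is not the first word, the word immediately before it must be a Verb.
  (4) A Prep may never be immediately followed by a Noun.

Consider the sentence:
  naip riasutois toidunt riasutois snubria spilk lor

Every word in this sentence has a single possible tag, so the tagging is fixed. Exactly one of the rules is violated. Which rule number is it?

Fixed tagging: Noun Verb Verb Verb Noun Prep Prep.
Rule check: R1 ✓, R2 ✗, R3 ✓, R4 ✓.
Only rule 2 fails.

2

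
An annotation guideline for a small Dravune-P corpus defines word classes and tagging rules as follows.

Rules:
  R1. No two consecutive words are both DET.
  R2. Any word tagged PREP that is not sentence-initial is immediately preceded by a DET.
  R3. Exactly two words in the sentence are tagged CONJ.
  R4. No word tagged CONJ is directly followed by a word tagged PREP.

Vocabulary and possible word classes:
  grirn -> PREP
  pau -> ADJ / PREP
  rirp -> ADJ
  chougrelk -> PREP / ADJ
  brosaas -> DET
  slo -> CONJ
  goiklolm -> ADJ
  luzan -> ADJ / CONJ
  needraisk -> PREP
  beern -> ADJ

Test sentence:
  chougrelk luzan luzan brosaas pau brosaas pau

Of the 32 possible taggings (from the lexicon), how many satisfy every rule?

Candidates per position — 1:chougrelk {PREP,ADJ}; 2:luzan {ADJ,CONJ}; 3:luzan {ADJ,CONJ}; 4:brosaas {DET}; 5:pau {ADJ,PREP}; 6:brosaas {DET}; 7:pau {ADJ,PREP}.
There are 32 candidate sequences in total.
Checking each against the rules leaves 8 sequences.
Count = 8.

8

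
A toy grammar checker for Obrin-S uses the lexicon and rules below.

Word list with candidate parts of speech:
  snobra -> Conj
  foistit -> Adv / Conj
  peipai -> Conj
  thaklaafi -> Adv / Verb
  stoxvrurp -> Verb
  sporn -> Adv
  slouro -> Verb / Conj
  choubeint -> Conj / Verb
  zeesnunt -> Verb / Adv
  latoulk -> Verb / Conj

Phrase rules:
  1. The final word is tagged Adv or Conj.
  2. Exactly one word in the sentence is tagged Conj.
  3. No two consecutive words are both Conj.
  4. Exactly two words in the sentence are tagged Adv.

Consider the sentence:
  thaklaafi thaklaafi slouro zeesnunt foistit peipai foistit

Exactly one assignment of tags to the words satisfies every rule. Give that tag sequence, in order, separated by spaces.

Candidates per position — 1:thaklaafi {Adv,Verb}; 2:thaklaafi {Adv,Verb}; 3:slouro {Verb,Conj}; 4:zeesnunt {Verb,Adv}; 5:foistit {Adv,Conj}; 6:peipai {Conj}; 7:foistit {Adv,Conj}.
At position 3, choosing Conj makes rule 2 impossible to satisfy; hence Verb.
At position 5, choosing Conj makes rule 2 impossible to satisfy; hence Adv.
At position 7, choosing Conj makes rule 2 impossible to satisfy; hence Adv.
At position 1, choosing Adv makes rule 4 impossible to satisfy; hence Verb.
At position 2, choosing Adv makes rule 4 impossible to satisfy; hence Verb.
At position 4, choosing Adv makes rule 4 impossible to satisfy; hence Verb.
So the tagging must be: Verb Verb Verb Verb Adv Conj Adv.
Verifying each rule — rule 1 ✓; rule 2 ✓; rule 3 ✓; rule 4 ✓.

Verb Verb Verb Verb Adv Conj Adv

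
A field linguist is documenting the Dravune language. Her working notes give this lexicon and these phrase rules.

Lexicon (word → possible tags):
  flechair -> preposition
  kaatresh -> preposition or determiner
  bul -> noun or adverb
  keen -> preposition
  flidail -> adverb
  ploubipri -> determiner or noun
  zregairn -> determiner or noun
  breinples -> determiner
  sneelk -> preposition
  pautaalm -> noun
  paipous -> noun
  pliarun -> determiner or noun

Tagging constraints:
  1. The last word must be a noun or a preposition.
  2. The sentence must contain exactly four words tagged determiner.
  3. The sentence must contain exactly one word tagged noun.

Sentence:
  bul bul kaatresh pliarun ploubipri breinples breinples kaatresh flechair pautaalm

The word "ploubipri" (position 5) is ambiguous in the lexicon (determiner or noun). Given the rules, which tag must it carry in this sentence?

Candidates per position — 1:bul {noun,adverb}; 2:bul {noun,adverb}; 3:kaatresh {preposition,determiner}; 4:pliarun {determiner,noun}; 5:ploubipri {determiner,noun}; 6:breinples {determiner}; 7:breinples {determiner}; 8:kaatresh {preposition,determiner}; 9:flechair {preposition}; 10:pautaalm {noun}.
Word 1 cannot be noun — rule 3 would then fail for every completion. It is adverb.
Word 2 cannot be noun — rule 3 would then fail for every completion. It is adverb.
Word 4 cannot be noun — rule 3 would then fail for every completion. It is determiner.
Word 5 cannot be noun — rule 3 would then fail for every completion. It is determiner.
Word 8 cannot be determiner — rule 2 would then fail for every completion. It is preposition.
Word 3 cannot be determiner — rule 2 would then fail for every completion. It is preposition.
The only consistent sequence is: adverb adverb preposition determiner determiner determiner determiner preposition preposition noun.
Check: rule 1 satisfied; rule 2 satisfied; rule 3 satisfied.

determiner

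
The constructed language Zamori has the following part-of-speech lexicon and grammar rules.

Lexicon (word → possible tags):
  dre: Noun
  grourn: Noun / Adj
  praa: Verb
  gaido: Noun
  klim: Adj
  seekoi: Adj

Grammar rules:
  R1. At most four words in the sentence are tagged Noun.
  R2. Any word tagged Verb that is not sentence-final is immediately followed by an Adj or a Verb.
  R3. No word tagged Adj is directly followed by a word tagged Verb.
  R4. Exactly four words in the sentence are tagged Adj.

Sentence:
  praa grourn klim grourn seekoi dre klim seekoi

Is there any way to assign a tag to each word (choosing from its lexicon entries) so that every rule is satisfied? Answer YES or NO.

Candidates per position — 1:praa {Verb}; 2:grourn {Noun,Adj}; 3:klim {Adj}; 4:grourn {Noun,Adj}; 5:seekoi {Adj}; 6:dre {Noun}; 7:klim {Adj}; 8:seekoi {Adj}.
Every candidate sequence violates at least one rule; no consistent tagging exists.

NO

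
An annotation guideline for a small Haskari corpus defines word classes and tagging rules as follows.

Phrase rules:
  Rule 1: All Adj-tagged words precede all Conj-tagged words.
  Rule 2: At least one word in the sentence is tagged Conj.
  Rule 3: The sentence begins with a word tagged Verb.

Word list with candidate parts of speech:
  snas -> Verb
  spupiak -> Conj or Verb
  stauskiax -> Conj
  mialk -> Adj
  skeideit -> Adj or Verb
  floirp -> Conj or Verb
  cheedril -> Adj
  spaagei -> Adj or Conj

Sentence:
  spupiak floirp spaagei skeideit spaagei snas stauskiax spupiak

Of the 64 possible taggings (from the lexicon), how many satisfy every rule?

Candidates per position — 1:spupiak {Conj,Verb}; 2:floirp {Conj,Verb}; 3:spaagei {Adj,Conj}; 4:skeideit {Adj,Verb}; 5:spaagei {Adj,Conj}; 6:snas {Verb}; 7:stauskiax {Conj}; 8:spupiak {Conj,Verb}.
There are 64 candidate sequences in total.
Checking each against the rules leaves 12 sequences.
Count = 12.

12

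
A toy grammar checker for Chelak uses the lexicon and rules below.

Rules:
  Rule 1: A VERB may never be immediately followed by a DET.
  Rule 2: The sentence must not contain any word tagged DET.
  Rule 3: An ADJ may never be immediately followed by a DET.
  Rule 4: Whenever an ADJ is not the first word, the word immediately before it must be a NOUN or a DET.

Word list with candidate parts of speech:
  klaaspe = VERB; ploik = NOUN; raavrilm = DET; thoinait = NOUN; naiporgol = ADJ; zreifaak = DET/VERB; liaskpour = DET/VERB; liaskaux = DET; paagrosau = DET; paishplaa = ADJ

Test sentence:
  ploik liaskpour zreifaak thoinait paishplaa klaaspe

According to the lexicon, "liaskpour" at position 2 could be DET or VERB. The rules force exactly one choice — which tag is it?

VERB

Candidates per position — 1:ploik {NOUN}; 2:liaskpour {DET,VERB}; 3:zreifaak {DET,VERB}; 4:thoinait {NOUN}; 5:paishplaa {ADJ}; 6:klaaspe {VERB}.
Word 2 cannot be DET — rule 2 would then fail for every completion. It is VERB.
Word 3 cannot be DET — rule 1 would then fail for every completion. It is VERB.
So the tagging must be: NOUN VERB VERB NOUN ADJ VERB.
Verifying each rule — rule 1 ok; rule 2 ok; rule 3 ok; rule 4 ok.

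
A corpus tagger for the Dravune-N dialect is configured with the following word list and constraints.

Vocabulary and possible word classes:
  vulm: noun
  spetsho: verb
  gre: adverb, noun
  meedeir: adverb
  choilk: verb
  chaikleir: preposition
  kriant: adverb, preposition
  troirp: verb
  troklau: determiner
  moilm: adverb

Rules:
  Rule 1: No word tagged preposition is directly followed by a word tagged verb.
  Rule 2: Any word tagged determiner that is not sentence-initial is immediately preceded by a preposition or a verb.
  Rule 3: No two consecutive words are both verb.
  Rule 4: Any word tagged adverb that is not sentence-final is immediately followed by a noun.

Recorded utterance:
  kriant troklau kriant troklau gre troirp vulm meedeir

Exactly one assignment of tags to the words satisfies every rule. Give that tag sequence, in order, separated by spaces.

Candidates per position — 1:kriant {adverb,preposition}; 2:troklau {determiner}; 3:kriant {adverb,preposition}; 4:troklau {determiner}; 5:gre {adverb,noun}; 6:troirp {verb}; 7:vulm {noun}; 8:meedeir {adverb}.
Word 1 cannot be adverb — rule 2 would then fail for every completion. It is preposition.
Word 3 cannot be adverb — rule 2 would then fail for every completion. It is preposition.
Word 5 cannot be adverb — rule 4 would then fail for every completion. It is noun.
The only consistent sequence is: preposition determiner preposition determiner noun verb noun adverb.
Rule-by-rule: rule 1 holds; rule 2 holds; rule 3 holds; rule 4 holds.

preposition determiner preposition determiner noun verb noun adverb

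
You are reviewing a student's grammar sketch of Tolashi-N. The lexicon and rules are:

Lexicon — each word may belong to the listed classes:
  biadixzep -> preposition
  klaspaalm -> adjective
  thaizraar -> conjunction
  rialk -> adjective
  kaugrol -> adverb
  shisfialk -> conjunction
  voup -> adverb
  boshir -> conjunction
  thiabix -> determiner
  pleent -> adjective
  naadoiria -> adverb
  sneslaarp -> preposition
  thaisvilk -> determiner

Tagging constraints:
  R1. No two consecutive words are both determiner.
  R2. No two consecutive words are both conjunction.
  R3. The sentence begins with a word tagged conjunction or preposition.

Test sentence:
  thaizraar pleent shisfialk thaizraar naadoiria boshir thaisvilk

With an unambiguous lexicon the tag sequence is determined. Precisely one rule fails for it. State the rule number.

2

Fixed tagging: conjunction adjective conjunction conjunction adverb conjunction determiner.
Rule check: R1 holds, R2 violated, R3 holds.
Only rule 2 fails.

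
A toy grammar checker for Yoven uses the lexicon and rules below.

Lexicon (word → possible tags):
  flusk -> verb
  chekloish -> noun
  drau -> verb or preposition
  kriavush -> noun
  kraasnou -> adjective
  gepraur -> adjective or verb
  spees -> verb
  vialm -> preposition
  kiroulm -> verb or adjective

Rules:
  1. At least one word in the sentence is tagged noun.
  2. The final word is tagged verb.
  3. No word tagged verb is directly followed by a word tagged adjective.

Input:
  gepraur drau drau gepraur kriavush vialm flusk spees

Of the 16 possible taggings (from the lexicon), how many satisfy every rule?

Candidates per position — 1:gepraur {adjective,verb}; 2:drau {verb,preposition}; 3:drau {verb,preposition}; 4:gepraur {adjective,verb}; 5:kriavush {noun}; 6:vialm {preposition}; 7:flusk {verb}; 8:spees {verb}.
There are 16 candidate sequences in total.
Checking each against the rules leaves 12 sequences.
Count = 12.

12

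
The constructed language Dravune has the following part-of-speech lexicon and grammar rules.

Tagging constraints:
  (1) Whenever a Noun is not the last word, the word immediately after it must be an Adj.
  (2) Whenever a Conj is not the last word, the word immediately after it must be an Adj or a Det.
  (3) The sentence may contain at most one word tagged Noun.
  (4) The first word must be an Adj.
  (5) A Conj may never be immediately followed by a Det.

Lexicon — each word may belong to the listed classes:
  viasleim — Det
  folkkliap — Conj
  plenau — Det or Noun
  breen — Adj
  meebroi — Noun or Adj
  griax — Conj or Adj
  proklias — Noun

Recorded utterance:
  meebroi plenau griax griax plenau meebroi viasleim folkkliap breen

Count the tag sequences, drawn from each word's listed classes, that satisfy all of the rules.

5

Candidates per position — 1:meebroi {Noun,Adj}; 2:plenau {Det,Noun}; 3:griax {Conj,Adj}; 4:griax {Conj,Adj}; 5:plenau {Det,Noun}; 6:meebroi {Noun,Adj}; 7:viasleim {Det}; 8:folkkliap {Conj}; 9:breen {Adj}.
There are 64 candidate sequences in total.
The sequences that satisfy every rule: Adj Det Conj Adj Det Adj Det Conj Adj; Adj Det Conj Adj Noun Adj Det Conj Adj; Adj Det Adj Adj Det Adj Det Conj Adj; Adj Det Adj Adj Noun Adj Det Conj Adj; Adj Noun Adj Adj Det Adj Det Conj Adj.
Count = 5.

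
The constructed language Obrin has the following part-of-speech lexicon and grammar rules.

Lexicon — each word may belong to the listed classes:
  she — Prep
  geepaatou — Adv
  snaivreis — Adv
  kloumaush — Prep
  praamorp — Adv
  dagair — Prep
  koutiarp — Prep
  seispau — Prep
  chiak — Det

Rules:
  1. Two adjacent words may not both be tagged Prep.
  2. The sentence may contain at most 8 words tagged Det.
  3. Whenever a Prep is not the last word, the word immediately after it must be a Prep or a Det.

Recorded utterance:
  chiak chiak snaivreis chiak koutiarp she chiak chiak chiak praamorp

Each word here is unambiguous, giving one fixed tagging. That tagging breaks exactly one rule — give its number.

Fixed tagging: Det Det Adv Det Prep Prep Det Det Det Adv.
Checking each rule: R1 violated, R2 holds, R3 holds.
Only rule 1 fails.

1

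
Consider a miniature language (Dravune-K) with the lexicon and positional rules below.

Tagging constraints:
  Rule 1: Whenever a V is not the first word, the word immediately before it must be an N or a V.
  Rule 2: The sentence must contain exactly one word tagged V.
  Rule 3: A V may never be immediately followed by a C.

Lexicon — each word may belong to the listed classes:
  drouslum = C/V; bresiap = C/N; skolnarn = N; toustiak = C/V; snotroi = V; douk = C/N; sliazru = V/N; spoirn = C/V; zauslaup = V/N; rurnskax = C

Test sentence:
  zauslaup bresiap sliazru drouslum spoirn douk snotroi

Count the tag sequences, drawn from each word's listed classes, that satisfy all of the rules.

2

Candidates per position — 1:zauslaup {V,N}; 2:bresiap {C,N}; 3:sliazru {V,N}; 4:drouslum {C,V}; 5:spoirn {C,V}; 6:douk {C,N}; 7:snotroi {V}.
There are 64 candidate sequences in total.
The sequences that satisfy every rule: N C N C C N V; N N N C C N V.
Count = 2.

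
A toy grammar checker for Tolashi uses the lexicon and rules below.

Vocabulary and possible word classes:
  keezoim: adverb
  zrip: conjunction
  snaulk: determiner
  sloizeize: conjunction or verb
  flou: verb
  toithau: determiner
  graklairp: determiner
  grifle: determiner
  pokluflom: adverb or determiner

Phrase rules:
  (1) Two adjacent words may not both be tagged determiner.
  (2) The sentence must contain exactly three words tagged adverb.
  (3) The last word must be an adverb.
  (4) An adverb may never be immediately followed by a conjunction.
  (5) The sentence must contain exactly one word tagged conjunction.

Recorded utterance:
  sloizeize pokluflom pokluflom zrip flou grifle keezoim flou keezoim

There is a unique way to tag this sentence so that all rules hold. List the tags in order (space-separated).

verb adverb determiner conjunction verb determiner adverb verb adverb

Candidates per position — 1:sloizeize {conjunction,verb}; 2:pokluflom {adverb,determiner}; 3:pokluflom {adverb,determiner}; 4:zrip {conjunction}; 5:flou {verb}; 6:grifle {determiner}; 7:keezoim {adverb}; 8:flou {verb}; 9:keezoim {adverb}.
Position 1: conjunction is ruled out by rule 5; that leaves verb.
Position 3: adverb is ruled out by rule 4; that leaves determiner.
Position 2: determiner is ruled out by rule 1; that leaves adverb.
The unique satisfying tagging is: verb adverb determiner conjunction verb determiner adverb verb adverb.
Verifying each rule — rule 1 holds; rule 2 holds; rule 3 holds; rule 4 holds; rule 5 holds.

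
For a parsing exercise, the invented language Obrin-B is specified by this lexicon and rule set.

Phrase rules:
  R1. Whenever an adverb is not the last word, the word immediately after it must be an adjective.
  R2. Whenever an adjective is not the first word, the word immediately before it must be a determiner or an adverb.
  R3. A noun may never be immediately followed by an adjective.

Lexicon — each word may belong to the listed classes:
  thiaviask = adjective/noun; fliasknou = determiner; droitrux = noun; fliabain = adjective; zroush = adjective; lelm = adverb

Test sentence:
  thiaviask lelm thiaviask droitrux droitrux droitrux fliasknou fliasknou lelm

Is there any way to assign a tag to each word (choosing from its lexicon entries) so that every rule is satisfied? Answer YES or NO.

YES

Candidates per position — 1:thiaviask {adjective,noun}; 2:lelm {adverb}; 3:thiaviask {adjective,noun}; 4:droitrux {noun}; 5:droitrux {noun}; 6:droitrux {noun}; 7:fliasknou {determiner}; 8:fliasknou {determiner}; 9:lelm {adverb}.
One satisfying assignment: adjective adverb adjective noun noun noun determiner determiner adverb.
Checking: rule 1 satisfied; rule 2 satisfied; rule 3 satisfied.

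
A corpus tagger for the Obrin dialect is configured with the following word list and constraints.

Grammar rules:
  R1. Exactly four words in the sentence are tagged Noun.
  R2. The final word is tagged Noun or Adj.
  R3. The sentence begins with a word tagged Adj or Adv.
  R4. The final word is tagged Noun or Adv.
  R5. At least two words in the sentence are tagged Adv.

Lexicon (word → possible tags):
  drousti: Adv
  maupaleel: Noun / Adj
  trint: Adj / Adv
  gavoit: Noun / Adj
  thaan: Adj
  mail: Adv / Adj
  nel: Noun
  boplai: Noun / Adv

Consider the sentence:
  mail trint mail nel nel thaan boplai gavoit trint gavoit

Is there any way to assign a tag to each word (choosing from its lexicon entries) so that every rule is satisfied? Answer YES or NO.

YES

Candidates per position — 1:mail {Adv,Adj}; 2:trint {Adj,Adv}; 3:mail {Adv,Adj}; 4:nel {Noun}; 5:nel {Noun}; 6:thaan {Adj}; 7:boplai {Noun,Adv}; 8:gavoit {Noun,Adj}; 9:trint {Adj,Adv}; 10:gavoit {Noun,Adj}.
One satisfying assignment: Adj Adv Adv Noun Noun Adj Noun Adj Adj Noun.
Check: rule 1 satisfied; rule 2 satisfied; rule 3 satisfied; rule 4 satisfied; rule 5 satisfied.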